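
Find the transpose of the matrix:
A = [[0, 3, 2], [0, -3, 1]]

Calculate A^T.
[[0, 0], [3, -3], [2, 1]]

The transpose sends entry (i,j) to (j,i); rows become columns.
Row 0 of A: [0, 3, 2] -> column 0 of A^T.
Row 1 of A: [0, -3, 1] -> column 1 of A^T.
A^T = [[0, 0], [3, -3], [2, 1]]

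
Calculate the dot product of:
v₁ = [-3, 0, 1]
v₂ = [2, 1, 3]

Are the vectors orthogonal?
-3, No

The dot product is the sum of products of corresponding components.
v₁·v₂ = (-3)*(2) + (0)*(1) + (1)*(3) = -6 + 0 + 3 = -3.
Two vectors are orthogonal iff their dot product is 0; here the dot product is -3, so the vectors are not orthogonal.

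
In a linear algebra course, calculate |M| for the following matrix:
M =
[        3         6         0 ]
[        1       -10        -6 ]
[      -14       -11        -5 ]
det(M) = 486

Expand along row 0 (cofactor expansion): det(M) = a*(e*i - f*h) - b*(d*i - f*g) + c*(d*h - e*g), where the 3×3 is [[a, b, c], [d, e, f], [g, h, i]].
Minor M_00 = (-10)*(-5) - (-6)*(-11) = 50 - 66 = -16.
Minor M_01 = (1)*(-5) - (-6)*(-14) = -5 - 84 = -89.
Minor M_02 = (1)*(-11) - (-10)*(-14) = -11 - 140 = -151.
det(M) = (3)*(-16) - (6)*(-89) + (0)*(-151) = -48 + 534 + 0 = 486.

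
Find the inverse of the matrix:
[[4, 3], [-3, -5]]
[[5/11, 3/11], [-3/11, -4/11]]

For [[a,b],[c,d]], inverse = (1/det)·[[d,-b],[-c,a]]
det = 4·-5 - 3·-3 = -11
Inverse = (1/-11)·[[-5, -3], [3, 4]]
        = [[5/11, 3/11], [-3/11, -4/11]]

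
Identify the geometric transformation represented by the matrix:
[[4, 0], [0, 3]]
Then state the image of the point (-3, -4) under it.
non-uniform scaling by (4, 3); image of (-3, -4) is (-12, -12)

This is diagonal with distinct entries, so it scales the x-axis by 4 and the y-axis by 3.
The matrix [[4, 0], [0, 3]] represents: non-uniform scaling by (4, 3).
Applying it to (-3, -4): [4·-3 + 0·-4, 0·-3 + 3·-4] = (-12, -12).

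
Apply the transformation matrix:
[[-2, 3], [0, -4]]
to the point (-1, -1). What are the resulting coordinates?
(-1, 4)

Matrix multiplication:
[[-2, 3], [0, -4]] × [-1, -1]ᵀ
= [-2×-1 + 3×-1, 0×-1 + -4×-1]ᵀ
= [-1.0000, 4.0000]ᵀ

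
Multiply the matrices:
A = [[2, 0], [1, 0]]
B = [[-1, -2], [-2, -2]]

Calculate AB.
[[-2, -4], [-1, -2]]

Each entry (i,j) of AB = sum over k of A[i][k]*B[k][j].
(AB)[0][0] = (2)*(-1) + (0)*(-2) = -2
(AB)[0][1] = (2)*(-2) + (0)*(-2) = -4
(AB)[1][0] = (1)*(-1) + (0)*(-2) = -1
(AB)[1][1] = (1)*(-2) + (0)*(-2) = -2
AB = [[-2, -4], [-1, -2]]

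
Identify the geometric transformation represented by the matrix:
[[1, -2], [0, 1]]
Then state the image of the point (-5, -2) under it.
horizontal shear with factor -2; image of (-5, -2) is (-1, -2)

The matrix [[1, k], [0, 1]] sends (x, y) to (x + -2y, y), leaving the y-coordinate fixed: a horizontal shear.
The matrix [[1, -2], [0, 1]] represents: horizontal shear with factor -2.
Applying it to (-5, -2): [1·-5 + -2·-2, 0·-5 + 1·-2] = (-1, -2).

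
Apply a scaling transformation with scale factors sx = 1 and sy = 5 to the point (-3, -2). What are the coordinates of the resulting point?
(-3, -10)

Scaling matrix:
[[1, 0], [0, 5]]
Result: (-3 × 1, -2 × 5) = (-3, -10)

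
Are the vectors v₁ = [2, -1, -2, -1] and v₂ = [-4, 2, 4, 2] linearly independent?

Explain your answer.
No, linearly dependent (v₂ = -2·v₁)

Check whether there is a scalar k with v₂ = k·v₁.
Comparing components, k = -2 satisfies -2·[2, -1, -2, -1] = [-4, 2, 4, 2].
Since v₂ is a scalar multiple of v₁, the two vectors are linearly dependent.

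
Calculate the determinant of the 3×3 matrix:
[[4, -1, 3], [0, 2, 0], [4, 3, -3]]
-48

Expansion along first row:
det = 4·det([[2,0],[3,-3]]) - -1·det([[0,0],[4,-3]]) + 3·det([[0,2],[4,3]])
    = 4·(2·-3 - 0·3) - -1·(0·-3 - 0·4) + 3·(0·3 - 2·4)
    = 4·-6 - -1·0 + 3·-8
    = -24 + 0 + -24 = -48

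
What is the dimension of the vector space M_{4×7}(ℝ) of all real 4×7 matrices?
Dimension = 28

A real 4×7 matrix is determined by its 4·7 = 28 independent entries.
A standard basis is {E_ij : 1 ≤ i ≤ 4, 1 ≤ j ≤ 7}, where E_ij has a 1 in position (i, j) and 0 elsewhere — there are 28 such matrices, and they are linearly independent and span M_{4×7}(ℝ).
Therefore dim(M_{4×7}(ℝ)) = 28.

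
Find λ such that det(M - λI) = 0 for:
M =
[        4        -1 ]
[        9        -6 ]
λ = -5, 3

Solve det(M - λI) = 0. For a 2×2 matrix the characteristic equation is λ² - (trace)λ + det = 0.
trace(M) = a + d = 4 - 6 = -2.
det(M) = a*d - b*c = (4)*(-6) - (-1)*(9) = -24 + 9 = -15.
Characteristic equation: λ² - (-2)λ + (-15) = 0.
Discriminant = (-2)² - 4*(-15) = 4 + 60 = 64.
λ = (-2 ± √64) / 2 = (-2 ± 8) / 2 = -5, 3.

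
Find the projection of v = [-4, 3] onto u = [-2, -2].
[-1/2, -1/2]

The projection of v onto u is proj_u(v) = ((v·u) / (u·u)) · u.
v·u = (-4)*(-2) + (3)*(-2) = 2.
u·u = (-2)*(-2) + (-2)*(-2) = 8.
coefficient = 2 / 8 = 1/4.
proj_u(v) = 1/4 · [-2, -2] = [-1/2, -1/2].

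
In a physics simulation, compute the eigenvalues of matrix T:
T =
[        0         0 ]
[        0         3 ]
λ = 0, 3

Solve det(T - λI) = 0. For a 2×2 matrix the characteristic equation is λ² - (trace)λ + det = 0.
trace(T) = a + d = 0 + 3 = 3.
det(T) = a*d - b*c = (0)*(3) - (0)*(0) = 0 - 0 = 0.
Characteristic equation: λ² - (3)λ + (0) = 0.
Discriminant = (3)² - 4*(0) = 9 - 0 = 9.
λ = (3 ± √9) / 2 = (3 ± 3) / 2 = 0, 3.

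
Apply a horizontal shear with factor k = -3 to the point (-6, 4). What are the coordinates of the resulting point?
(-18, 4)

Shear matrix for horizontal shear with factor k = -3:
[[1, -3], [0, 1]]
Result: (-6, 4) → (-18, 4)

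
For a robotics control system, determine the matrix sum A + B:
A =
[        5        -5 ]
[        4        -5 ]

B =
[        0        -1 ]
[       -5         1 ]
A + B =
[        5        -6 ]
[       -1        -4 ]

Matrix addition is elementwise: (A+B)[i][j] = A[i][j] + B[i][j].
  (A+B)[0][0] = (5) + (0) = 5
  (A+B)[0][1] = (-5) + (-1) = -6
  (A+B)[1][0] = (4) + (-5) = -1
  (A+B)[1][1] = (-5) + (1) = -4
A + B =
[        5        -6 ]
[       -1        -4 ]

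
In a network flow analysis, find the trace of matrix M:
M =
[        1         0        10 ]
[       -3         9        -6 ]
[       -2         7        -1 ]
tr(M) = 1 + 9 - 1 = 9

The trace of a square matrix is the sum of its diagonal entries.
Diagonal entries of M: M[0][0] = 1, M[1][1] = 9, M[2][2] = -1.
tr(M) = 1 + 9 - 1 = 9.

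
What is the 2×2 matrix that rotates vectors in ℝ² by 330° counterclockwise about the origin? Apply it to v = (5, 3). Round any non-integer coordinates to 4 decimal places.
R = [[√3/2, 1/2], [-1/2, √3/2]]; R·v = (5.8301, 0.0981)

A counterclockwise rotation by angle θ in ℝ² has matrix R(θ) = [[cos θ, -sin θ], [sin θ, cos θ]].
For θ = 330°: cos θ = √3/2, sin θ = -1/2.
R(330°) = [[√3/2, 1/2], [-1/2, √3/2]].
R·v = [√3/2·5 + (1/2)·3, -1/2·5 + √3/2·3] = (5.8301, 0.0981).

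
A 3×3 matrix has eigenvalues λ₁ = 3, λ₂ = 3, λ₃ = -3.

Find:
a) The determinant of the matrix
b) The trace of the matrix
det = -27, trace = 3

Two standard eigenvalue identities:
- det(A) equals the product of the eigenvalues (counted with multiplicity).
- trace(A) equals the sum of the eigenvalues.
det(A) = (3)*(3)*(-3) = -27.
trace(A) = 3 + 3 - 3 = 3.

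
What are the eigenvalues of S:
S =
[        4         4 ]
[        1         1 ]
λ = 0, 5

Solve det(S - λI) = 0. For a 2×2 matrix the characteristic equation is λ² - (trace)λ + det = 0.
trace(S) = a + d = 4 + 1 = 5.
det(S) = a*d - b*c = (4)*(1) - (4)*(1) = 4 - 4 = 0.
Characteristic equation: λ² - (5)λ + (0) = 0.
Discriminant = (5)² - 4*(0) = 25 - 0 = 25.
λ = (5 ± √25) / 2 = (5 ± 5) / 2 = 0, 5.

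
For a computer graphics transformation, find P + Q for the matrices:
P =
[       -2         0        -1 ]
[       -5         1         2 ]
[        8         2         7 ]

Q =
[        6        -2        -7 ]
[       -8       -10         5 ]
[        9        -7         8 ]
P + Q =
[        4        -2        -8 ]
[      -13        -9         7 ]
[       17        -5        15 ]

Matrix addition is elementwise: (P+Q)[i][j] = P[i][j] + Q[i][j].
  (P+Q)[0][0] = (-2) + (6) = 4
  (P+Q)[0][1] = (0) + (-2) = -2
  (P+Q)[0][2] = (-1) + (-7) = -8
  (P+Q)[1][0] = (-5) + (-8) = -13
  (P+Q)[1][1] = (1) + (-10) = -9
  (P+Q)[1][2] = (2) + (5) = 7
  (P+Q)[2][0] = (8) + (9) = 17
  (P+Q)[2][1] = (2) + (-7) = -5
  (P+Q)[2][2] = (7) + (8) = 15
P + Q =
[        4        -2        -8 ]
[      -13        -9         7 ]
[       17        -5        15 ]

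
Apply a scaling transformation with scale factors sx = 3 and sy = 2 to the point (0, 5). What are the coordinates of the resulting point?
(0, 10)

Scaling matrix:
[[3, 0], [0, 2]]
Result: (0 × 3, 5 × 2) = (0, 10)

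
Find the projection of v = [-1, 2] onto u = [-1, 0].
[-1, 0]

The projection of v onto u is proj_u(v) = ((v·u) / (u·u)) · u.
v·u = (-1)*(-1) + (2)*(0) = 1.
u·u = (-1)*(-1) + (0)*(0) = 1.
coefficient = 1 / 1 = 1.
proj_u(v) = 1 · [-1, 0] = [-1, 0].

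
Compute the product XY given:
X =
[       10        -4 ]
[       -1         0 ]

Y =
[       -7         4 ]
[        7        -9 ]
XY =
[      -98        76 ]
[        7        -4 ]

Matrix multiplication: (XY)[i][j] = sum over k of X[i][k] * Y[k][j].
  (XY)[0][0] = (10)*(-7) + (-4)*(7) = -98
  (XY)[0][1] = (10)*(4) + (-4)*(-9) = 76
  (XY)[1][0] = (-1)*(-7) + (0)*(7) = 7
  (XY)[1][1] = (-1)*(4) + (0)*(-9) = -4
XY =
[      -98        76 ]
[        7        -4 ]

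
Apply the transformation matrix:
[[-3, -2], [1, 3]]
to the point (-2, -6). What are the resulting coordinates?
(18, -20)

Matrix multiplication:
[[-3, -2], [1, 3]] × [-2, -6]ᵀ
= [-3×-2 + -2×-6, 1×-2 + 3×-6]ᵀ
= [18.0000, -20.0000]ᵀ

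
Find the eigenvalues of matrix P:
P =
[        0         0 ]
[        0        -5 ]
λ = -5, 0

Solve det(P - λI) = 0. For a 2×2 matrix the characteristic equation is λ² - (trace)λ + det = 0.
trace(P) = a + d = 0 - 5 = -5.
det(P) = a*d - b*c = (0)*(-5) - (0)*(0) = 0 - 0 = 0.
Characteristic equation: λ² - (-5)λ + (0) = 0.
Discriminant = (-5)² - 4*(0) = 25 - 0 = 25.
λ = (-5 ± √25) / 2 = (-5 ± 5) / 2 = -5, 0.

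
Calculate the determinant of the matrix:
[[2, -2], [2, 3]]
10

For a 2×2 matrix [[a, b], [c, d]], det = ad - bc
det = (2)(3) - (-2)(2) = 6 - -4 = 10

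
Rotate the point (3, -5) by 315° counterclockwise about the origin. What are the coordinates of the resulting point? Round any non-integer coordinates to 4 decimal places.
(-1.4142, -5.6569)

Rotation matrix R(θ) = [[cos θ, -sin θ], [sin θ, cos θ]]; for θ = 315°:
R = [[√2/2, √2/2], [-√2/2, √2/2]]
Result: R × [3, -5]ᵀ = [√2/2·3 + (√2/2)·-5, -√2/2·3 + (√2/2)·-5]ᵀ = (-1.4142, -5.6569)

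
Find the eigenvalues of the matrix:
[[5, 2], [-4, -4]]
λ = -3 and λ = 4

Characteristic equation: det(A - λI) = 0
λ² - (trace)λ + (det) = 0
λ² - (1)λ + (-12) = 0
λ² - 1λ - 12 = 0
Solving: λ = -3, 4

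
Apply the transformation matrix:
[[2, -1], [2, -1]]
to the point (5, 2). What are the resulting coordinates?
(8, 8)

Matrix multiplication:
[[2, -1], [2, -1]] × [5, 2]ᵀ
= [2×5 + -1×2, 2×5 + -1×2]ᵀ
= [8.0000, 8.0000]ᵀ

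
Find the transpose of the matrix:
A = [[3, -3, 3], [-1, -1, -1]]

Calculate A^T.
[[3, -1], [-3, -1], [3, -1]]

The transpose sends entry (i,j) to (j,i); rows become columns.
Row 0 of A: [3, -3, 3] -> column 0 of A^T.
Row 1 of A: [-1, -1, -1] -> column 1 of A^T.
A^T = [[3, -1], [-3, -1], [3, -1]]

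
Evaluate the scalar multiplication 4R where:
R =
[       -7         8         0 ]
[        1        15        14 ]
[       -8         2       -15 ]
4R =
[      -28        32         0 ]
[        4        60        56 ]
[      -32         8       -60 ]

Scalar multiplication is elementwise: (4R)[i][j] = 4 * R[i][j].
  (4R)[0][0] = 4 * (-7) = -28
  (4R)[0][1] = 4 * (8) = 32
  (4R)[0][2] = 4 * (0) = 0
  (4R)[1][0] = 4 * (1) = 4
  (4R)[1][1] = 4 * (15) = 60
  (4R)[1][2] = 4 * (14) = 56
  (4R)[2][0] = 4 * (-8) = -32
  (4R)[2][1] = 4 * (2) = 8
  (4R)[2][2] = 4 * (-15) = -60
4R =
[      -28        32         0 ]
[        4        60        56 ]
[      -32         8       -60 ]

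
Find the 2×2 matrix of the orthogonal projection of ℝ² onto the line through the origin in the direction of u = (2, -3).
[[4/13, -6/13], [-6/13, 9/13]]

The orthogonal projection onto the line spanned by a nonzero vector u = (a, b) has matrix P = (u uᵀ) / (uᵀ u) = (1/(a² + b²)) · [[a², ab], [ab, b²]].
Here u = (2, -3), so a² + b² = 4 + 9 = 13.
P = (1/13) · [[4, -6], [-6, 9]] = [[4/13, -6/13], [-6/13, 9/13]].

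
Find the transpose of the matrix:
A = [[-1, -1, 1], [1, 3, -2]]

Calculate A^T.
[[-1, 1], [-1, 3], [1, -2]]

The transpose sends entry (i,j) to (j,i); rows become columns.
Row 0 of A: [-1, -1, 1] -> column 0 of A^T.
Row 1 of A: [1, 3, -2] -> column 1 of A^T.
A^T = [[-1, 1], [-1, 3], [1, -2]]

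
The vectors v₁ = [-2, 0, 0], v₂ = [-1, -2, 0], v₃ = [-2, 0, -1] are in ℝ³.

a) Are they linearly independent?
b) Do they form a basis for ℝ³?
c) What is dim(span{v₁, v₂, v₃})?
Yes independent, yes basis, dim = 3

Stack v₁, v₂, v₃ as rows of a 3×3 matrix.
[[-2, 0, 0]; [-1, -2, 0]; [-2, 0, -1]] is already lower triangular with nonzero diagonal entries (-2, -2, -1), so its determinant is the product of the diagonal entries, det = (-2)·(-2)·(-1) = -4 ≠ 0, and the rows are linearly independent.
Three linearly independent vectors in ℝ³ form a basis for ℝ³, so dim(span{v₁,v₂,v₃}) = 3.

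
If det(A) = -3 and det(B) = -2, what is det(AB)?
6

Use the multiplicative property of determinants: det(AB) = det(A)*det(B).
det(AB) = (-3)*(-2) = 6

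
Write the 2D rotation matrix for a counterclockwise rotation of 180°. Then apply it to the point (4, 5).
R = [[-1, 0], [0, -1]]; R·(4, 5) = (-4, -5)

Rotation matrix formula: R(θ) = [[cos θ, -sin θ], [sin θ, cos θ]]
For θ = 180°:
cos(180°) = -1
sin(180°) = 0
R = [[-1, 0], [0, -1]]
Apply to (4, 5): [-1·4 + (0)·5, 0·4 + -1·5] = (-4, -5)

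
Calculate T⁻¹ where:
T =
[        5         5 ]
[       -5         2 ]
det(T) = 35
T⁻¹ =
[     2/35      -1/7 ]
[      1/7       1/7 ]

For a 2×2 matrix T = [[a, b], [c, d]] with det(T) ≠ 0, T⁻¹ = (1/det(T)) * [[d, -b], [-c, a]].
det(T) = (5)*(2) - (5)*(-5) = 10 + 25 = 35.
T⁻¹ = (1/35) * [[2, -5], [5, 5]].
Dividing each entry by 35 and reducing:
T⁻¹ =
[     2/35      -1/7 ]
[      1/7       1/7 ]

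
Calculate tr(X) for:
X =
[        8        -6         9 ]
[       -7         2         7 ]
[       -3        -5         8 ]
tr(X) = 8 + 2 + 8 = 18

The trace of a square matrix is the sum of its diagonal entries.
Diagonal entries of X: X[0][0] = 8, X[1][1] = 2, X[2][2] = 8.
tr(X) = 8 + 2 + 8 = 18.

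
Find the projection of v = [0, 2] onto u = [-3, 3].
[-1, 1]

The projection of v onto u is proj_u(v) = ((v·u) / (u·u)) · u.
v·u = (0)*(-3) + (2)*(3) = 6.
u·u = (-3)*(-3) + (3)*(3) = 18.
coefficient = 6 / 18 = 1/3.
proj_u(v) = 1/3 · [-3, 3] = [-1, 1].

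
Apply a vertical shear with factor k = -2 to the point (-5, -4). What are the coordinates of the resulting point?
(-5, 6)

Shear matrix for vertical shear with factor k = -2:
[[1, 0], [-2, 1]]
Result: (-5, -4) → (-5, 6)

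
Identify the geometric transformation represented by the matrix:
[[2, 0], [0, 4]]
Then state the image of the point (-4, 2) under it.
non-uniform scaling by (2, 4); image of (-4, 2) is (-8, 8)

This is diagonal with distinct entries, so it scales the x-axis by 2 and the y-axis by 4.
The matrix [[2, 0], [0, 4]] represents: non-uniform scaling by (2, 4).
Applying it to (-4, 2): [2·-4 + 0·2, 0·-4 + 4·2] = (-8, 8).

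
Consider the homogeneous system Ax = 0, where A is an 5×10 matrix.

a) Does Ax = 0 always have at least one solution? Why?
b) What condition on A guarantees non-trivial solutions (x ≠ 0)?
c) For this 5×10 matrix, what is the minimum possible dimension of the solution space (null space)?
a) Yes, x = 0 is always a solution. b) When A has linearly dependent columns (rank < n). c) Minimum nullity = 5.

a) x = 0 satisfies A·0 = 0, so the zero vector is always a solution.
b) Non-trivial solutions exist iff the columns of A are linearly dependent, equivalently rank(A) < n (the number of columns).
c) By rank-nullity, rank(A) + nullity(A) = n = 10. Since A has only 5 rows, rank(A) ≤ 5, so nullity(A) ≥ 10 - 5 = 5.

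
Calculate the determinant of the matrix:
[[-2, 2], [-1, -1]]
4

For a 2×2 matrix [[a, b], [c, d]], det = ad - bc
det = (-2)(-1) - (2)(-1) = 2 - -2 = 4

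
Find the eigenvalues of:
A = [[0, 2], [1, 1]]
λ = -1, 2

Solve det(A - λI) = 0. For a 2×2 matrix this is λ² - (trace)λ + det = 0.
trace(A) = 0 + 1 = 1.
det(A) = (0)*(1) - (2)*(1) = 0 - 2 = -2.
Characteristic equation: λ² - (1)λ + (-2) = 0.
Discriminant: (1)² - 4*(-2) = 1 + 8 = 9.
Roots: λ = (1 ± √9) / 2 = -1, 2.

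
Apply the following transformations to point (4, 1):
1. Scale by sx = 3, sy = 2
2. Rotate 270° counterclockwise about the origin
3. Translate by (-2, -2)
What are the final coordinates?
(0, -14)

Step 1: Scale → (12, 2)
Step 2: Rotate 270° → (2, -12)
Step 3: Translate → (0, -14)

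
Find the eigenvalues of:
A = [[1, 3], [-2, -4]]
λ = -2, -1

Solve det(A - λI) = 0. For a 2×2 matrix this is λ² - (trace)λ + det = 0.
trace(A) = 1 - 4 = -3.
det(A) = (1)*(-4) - (3)*(-2) = -4 + 6 = 2.
Characteristic equation: λ² - (-3)λ + (2) = 0.
Discriminant: (-3)² - 4*(2) = 9 - 8 = 1.
Roots: λ = (-3 ± √1) / 2 = -2, -1.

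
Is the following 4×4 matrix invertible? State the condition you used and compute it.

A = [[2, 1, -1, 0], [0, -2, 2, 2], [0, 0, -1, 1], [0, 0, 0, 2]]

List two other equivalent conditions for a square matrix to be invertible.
Yes, invertible; det(A) = 8 ≠ 0. Equivalent conditions: rank(A) = 4; Ax = 0 has only the trivial solution; 0 is not an eigenvalue; the columns of A are linearly independent.

To check invertibility, compute det(A).
The given matrix is triangular, so det(A) equals the product of its diagonal entries = 8 ≠ 0.
Since det(A) ≠ 0, A is invertible.
Equivalent conditions for a square matrix A to be invertible:
- rank(A) = 4 (full rank).
- The homogeneous system Ax = 0 has only the trivial solution x = 0.
- 0 is not an eigenvalue of A.
- The columns (equivalently rows) of A are linearly independent.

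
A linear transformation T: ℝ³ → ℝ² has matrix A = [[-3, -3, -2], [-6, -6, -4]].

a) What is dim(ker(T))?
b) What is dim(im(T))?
dim(ker) = 2, dim(im) = 1

Observe that row 2 = 2 × row 1 (so the rows are linearly dependent).
Thus rank(A) = 1 (only one linearly independent row).
dim(im(T)) = rank(A) = 1.
By the rank-nullity theorem applied to T: ℝ³ → ℝ², rank(A) + nullity(A) = 3 (the domain dimension), so dim(ker(T)) = 3 - 1 = 2.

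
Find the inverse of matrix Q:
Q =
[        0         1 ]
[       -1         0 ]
det(Q) = 1
Q⁻¹ =
[        0        -1 ]
[        1         0 ]

For a 2×2 matrix Q = [[a, b], [c, d]] with det(Q) ≠ 0, Q⁻¹ = (1/det(Q)) * [[d, -b], [-c, a]].
det(Q) = (0)*(0) - (1)*(-1) = 0 + 1 = 1.
Q⁻¹ = (1/1) * [[0, -1], [1, 0]].
Dividing each entry by 1 and reducing:
Q⁻¹ =
[        0        -1 ]
[        1         0 ]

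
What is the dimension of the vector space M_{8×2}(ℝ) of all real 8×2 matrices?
Dimension = 16

A real 8×2 matrix is determined by its 8·2 = 16 independent entries.
A standard basis is {E_ij : 1 ≤ i ≤ 8, 1 ≤ j ≤ 2}, where E_ij has a 1 in position (i, j) and 0 elsewhere — there are 16 such matrices, and they are linearly independent and span M_{8×2}(ℝ).
Therefore dim(M_{8×2}(ℝ)) = 16.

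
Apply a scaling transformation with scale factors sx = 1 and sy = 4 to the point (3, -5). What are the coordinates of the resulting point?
(3, -20)

Scaling matrix:
[[1, 0], [0, 4]]
Result: (3 × 1, -5 × 4) = (3, -20)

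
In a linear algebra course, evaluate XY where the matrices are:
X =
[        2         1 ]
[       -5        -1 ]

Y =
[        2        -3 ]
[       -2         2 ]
XY =
[        2        -4 ]
[       -8        13 ]

Matrix multiplication: (XY)[i][j] = sum over k of X[i][k] * Y[k][j].
  (XY)[0][0] = (2)*(2) + (1)*(-2) = 2
  (XY)[0][1] = (2)*(-3) + (1)*(2) = -4
  (XY)[1][0] = (-5)*(2) + (-1)*(-2) = -8
  (XY)[1][1] = (-5)*(-3) + (-1)*(2) = 13
XY =
[        2        -4 ]
[       -8        13 ]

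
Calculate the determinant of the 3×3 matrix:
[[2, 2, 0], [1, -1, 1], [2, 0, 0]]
4

Expansion along first row:
det = 2·det([[-1,1],[0,0]]) - 2·det([[1,1],[2,0]]) + 0·det([[1,-1],[2,0]])
    = 2·(-1·0 - 1·0) - 2·(1·0 - 1·2) + 0·(1·0 - -1·2)
    = 2·0 - 2·-2 + 0·2
    = 0 + 4 + 0 = 4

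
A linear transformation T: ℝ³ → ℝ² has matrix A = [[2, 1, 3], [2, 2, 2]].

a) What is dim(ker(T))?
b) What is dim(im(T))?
dim(ker) = 1, dim(im) = 2

The two rows are not scalar multiples of one another (no single k satisfies row 2 = k × row 1), so they are linearly independent.
Thus rank(A) = 2.
dim(im(T)) = rank(A) = 2.
By the rank-nullity theorem applied to T: ℝ³ → ℝ², rank(A) + nullity(A) = 3 (the domain dimension), so dim(ker(T)) = 3 - 2 = 1.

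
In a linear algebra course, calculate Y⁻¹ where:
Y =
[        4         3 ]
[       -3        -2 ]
det(Y) = 1
Y⁻¹ =
[       -2        -3 ]
[        3         4 ]

For a 2×2 matrix Y = [[a, b], [c, d]] with det(Y) ≠ 0, Y⁻¹ = (1/det(Y)) * [[d, -b], [-c, a]].
det(Y) = (4)*(-2) - (3)*(-3) = -8 + 9 = 1.
Y⁻¹ = (1/1) * [[-2, -3], [3, 4]].
Dividing each entry by 1 and reducing:
Y⁻¹ =
[       -2        -3 ]
[        3         4 ]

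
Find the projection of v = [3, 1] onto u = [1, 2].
[1, 2]

The projection of v onto u is proj_u(v) = ((v·u) / (u·u)) · u.
v·u = (3)*(1) + (1)*(2) = 5.
u·u = (1)*(1) + (2)*(2) = 5.
coefficient = 5 / 5 = 1.
proj_u(v) = 1 · [1, 2] = [1, 2].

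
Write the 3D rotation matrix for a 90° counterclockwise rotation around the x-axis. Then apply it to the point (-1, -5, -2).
R = [[1, 0, 0], [0, 0, -1], [0, 1, 0]]; R·(-1, -5, -2) = (-1, 2, -5)

Rotation matrix for 90° around x-axis:
cos(90°) = 0, sin(90°) = 1
R = [[1, 0, 0], [0, 0, -1], [0, 1, 0]]
Apply to (-1, -5, -2): R·[-1, -5, -2]ᵀ = (-1, 2, -5)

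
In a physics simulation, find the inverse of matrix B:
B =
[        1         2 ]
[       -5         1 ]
det(B) = 11
B⁻¹ =
[     1/11     -2/11 ]
[     5/11      1/11 ]

For a 2×2 matrix B = [[a, b], [c, d]] with det(B) ≠ 0, B⁻¹ = (1/det(B)) * [[d, -b], [-c, a]].
det(B) = (1)*(1) - (2)*(-5) = 1 + 10 = 11.
B⁻¹ = (1/11) * [[1, -2], [5, 1]].
Dividing each entry by 11 and reducing:
B⁻¹ =
[     1/11     -2/11 ]
[     5/11      1/11 ]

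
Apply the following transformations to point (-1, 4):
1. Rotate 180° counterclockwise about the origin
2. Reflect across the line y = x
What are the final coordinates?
(-4, 1)

Step 1: Rotate 180° → (1, -4)
Step 2: Reflect across the line y = x → (-4, 1)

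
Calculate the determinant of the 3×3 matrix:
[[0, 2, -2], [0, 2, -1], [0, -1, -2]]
0

Expansion along first row:
det = 0·det([[2,-1],[-1,-2]]) - 2·det([[0,-1],[0,-2]]) + -2·det([[0,2],[0,-1]])
    = 0·(2·-2 - -1·-1) - 2·(0·-2 - -1·0) + -2·(0·-1 - 2·0)
    = 0·-5 - 2·0 + -2·0
    = 0 + 0 + 0 = 0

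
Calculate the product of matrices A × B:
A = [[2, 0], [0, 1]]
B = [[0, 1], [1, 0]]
[[0, 2], [1, 0]]

Matrix multiplication:
C[0][0] = 2×0 + 0×1 = 0
C[0][1] = 2×1 + 0×0 = 2
C[1][0] = 0×0 + 1×1 = 1
C[1][1] = 0×1 + 1×0 = 0
Result: [[0, 2], [1, 0]]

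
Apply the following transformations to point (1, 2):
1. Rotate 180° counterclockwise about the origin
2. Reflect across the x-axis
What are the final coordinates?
(-1, 2)

Step 1: Rotate 180° → (-1, -2)
Step 2: Reflect across the x-axis → (-1, 2)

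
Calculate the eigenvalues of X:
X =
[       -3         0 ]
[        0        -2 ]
λ = -3, -2

Solve det(X - λI) = 0. For a 2×2 matrix the characteristic equation is λ² - (trace)λ + det = 0.
trace(X) = a + d = -3 - 2 = -5.
det(X) = a*d - b*c = (-3)*(-2) - (0)*(0) = 6 - 0 = 6.
Characteristic equation: λ² - (-5)λ + (6) = 0.
Discriminant = (-5)² - 4*(6) = 25 - 24 = 1.
λ = (-5 ± √1) / 2 = (-5 ± 1) / 2 = -3, -2.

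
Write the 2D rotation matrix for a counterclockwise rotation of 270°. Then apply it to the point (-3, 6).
R = [[0, 1], [-1, 0]]; R·(-3, 6) = (6, 3)

Rotation matrix formula: R(θ) = [[cos θ, -sin θ], [sin θ, cos θ]]
For θ = 270°:
cos(270°) = 0
sin(270°) = -1
R = [[0, 1], [-1, 0]]
Apply to (-3, 6): [0·-3 + (1)·6, -1·-3 + 0·6] = (6, 3)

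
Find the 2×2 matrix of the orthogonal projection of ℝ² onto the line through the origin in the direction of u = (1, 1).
[[1/2, 1/2], [1/2, 1/2]]

The orthogonal projection onto the line spanned by a nonzero vector u = (a, b) has matrix P = (u uᵀ) / (uᵀ u) = (1/(a² + b²)) · [[a², ab], [ab, b²]].
Here u = (1, 1), so a² + b² = 1 + 1 = 2.
P = (1/2) · [[1, 1], [1, 1]] = [[1/2, 1/2], [1/2, 1/2]].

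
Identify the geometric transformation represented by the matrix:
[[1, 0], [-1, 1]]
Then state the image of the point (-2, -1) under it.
vertical shear with factor -1; image of (-2, -1) is (-2, 1)

The matrix [[1, 0], [k, 1]] sends (x, y) to (x, -1x + y), leaving the x-coordinate fixed: a vertical shear.
The matrix [[1, 0], [-1, 1]] represents: vertical shear with factor -1.
Applying it to (-2, -1): [1·-2 + 0·-1, -1·-2 + 1·-1] = (-2, 1).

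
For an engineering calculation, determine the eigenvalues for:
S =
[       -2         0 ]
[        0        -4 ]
λ = -4, -2

Solve det(S - λI) = 0. For a 2×2 matrix the characteristic equation is λ² - (trace)λ + det = 0.
trace(S) = a + d = -2 - 4 = -6.
det(S) = a*d - b*c = (-2)*(-4) - (0)*(0) = 8 - 0 = 8.
Characteristic equation: λ² - (-6)λ + (8) = 0.
Discriminant = (-6)² - 4*(8) = 36 - 32 = 4.
λ = (-6 ± √4) / 2 = (-6 ± 2) / 2 = -4, -2.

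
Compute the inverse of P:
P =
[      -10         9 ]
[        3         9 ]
det(P) = -117
P⁻¹ =
[    -1/13      1/13 ]
[     1/39    10/117 ]

For a 2×2 matrix P = [[a, b], [c, d]] with det(P) ≠ 0, P⁻¹ = (1/det(P)) * [[d, -b], [-c, a]].
det(P) = (-10)*(9) - (9)*(3) = -90 - 27 = -117.
P⁻¹ = (1/-117) * [[9, -9], [-3, -10]].
Dividing each entry by -117 and reducing:
P⁻¹ =
[    -1/13      1/13 ]
[     1/39    10/117 ]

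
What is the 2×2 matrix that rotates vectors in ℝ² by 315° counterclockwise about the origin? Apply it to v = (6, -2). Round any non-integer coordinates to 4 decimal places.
R = [[√2/2, √2/2], [-√2/2, √2/2]]; R·v = (2.8284, -5.6569)

A counterclockwise rotation by angle θ in ℝ² has matrix R(θ) = [[cos θ, -sin θ], [sin θ, cos θ]].
For θ = 315°: cos θ = √2/2, sin θ = -√2/2.
R(315°) = [[√2/2, √2/2], [-√2/2, √2/2]].
R·v = [√2/2·6 + (√2/2)·-2, -√2/2·6 + √2/2·-2] = (2.8284, -5.6569).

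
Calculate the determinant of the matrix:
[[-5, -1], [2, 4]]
-18

For a 2×2 matrix [[a, b], [c, d]], det = ad - bc
det = (-5)(4) - (-1)(2) = -20 - -2 = -18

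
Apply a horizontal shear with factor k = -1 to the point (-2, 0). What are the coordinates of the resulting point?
(-2, 0)

Shear matrix for horizontal shear with factor k = -1:
[[1, -1], [0, 1]]
Result: (-2, 0) → (-2, 0)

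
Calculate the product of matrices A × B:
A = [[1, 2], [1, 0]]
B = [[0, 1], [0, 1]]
[[0, 3], [0, 1]]

Matrix multiplication:
C[0][0] = 1×0 + 2×0 = 0
C[0][1] = 1×1 + 2×1 = 3
C[1][0] = 1×0 + 0×0 = 0
C[1][1] = 1×1 + 0×1 = 1
Result: [[0, 3], [0, 1]]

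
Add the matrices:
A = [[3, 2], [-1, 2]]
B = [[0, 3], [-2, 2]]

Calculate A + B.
[[3, 5], [-3, 4]]

Add corresponding elements:
(3)+(0)=3
(2)+(3)=5
(-1)+(-2)=-3
(2)+(2)=4
A + B = [[3, 5], [-3, 4]]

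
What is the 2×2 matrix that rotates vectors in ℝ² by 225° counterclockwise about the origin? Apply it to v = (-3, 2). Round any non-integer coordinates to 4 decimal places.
R = [[-√2/2, √2/2], [-√2/2, -√2/2]]; R·v = (3.5355, 0.7071)

A counterclockwise rotation by angle θ in ℝ² has matrix R(θ) = [[cos θ, -sin θ], [sin θ, cos θ]].
For θ = 225°: cos θ = -√2/2, sin θ = -√2/2.
R(225°) = [[-√2/2, √2/2], [-√2/2, -√2/2]].
R·v = [-√2/2·-3 + (√2/2)·2, -√2/2·-3 + -√2/2·2] = (3.5355, 0.7071).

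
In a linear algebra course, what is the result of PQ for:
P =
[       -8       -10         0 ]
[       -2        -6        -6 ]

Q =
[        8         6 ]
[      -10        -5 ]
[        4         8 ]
PQ =
[       36         2 ]
[       20       -30 ]

Matrix multiplication: (PQ)[i][j] = sum over k of P[i][k] * Q[k][j].
  (PQ)[0][0] = (-8)*(8) + (-10)*(-10) + (0)*(4) = 36
  (PQ)[0][1] = (-8)*(6) + (-10)*(-5) + (0)*(8) = 2
  (PQ)[1][0] = (-2)*(8) + (-6)*(-10) + (-6)*(4) = 20
  (PQ)[1][1] = (-2)*(6) + (-6)*(-5) + (-6)*(8) = -30
PQ =
[       36         2 ]
[       20       -30 ]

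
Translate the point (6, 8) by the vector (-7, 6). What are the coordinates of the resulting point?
(-1, 14)

Translation by (-7, 6):
x' = 6 + -7 = -1
y' = 8 + 6 = 14
Homogeneous matrix: [[1, 0, -7], [0, 1, 6], [0, 0, 1]]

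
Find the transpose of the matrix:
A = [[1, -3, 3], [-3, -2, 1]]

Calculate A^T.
[[1, -3], [-3, -2], [3, 1]]

The transpose sends entry (i,j) to (j,i); rows become columns.
Row 0 of A: [1, -3, 3] -> column 0 of A^T.
Row 1 of A: [-3, -2, 1] -> column 1 of A^T.
A^T = [[1, -3], [-3, -2], [3, 1]]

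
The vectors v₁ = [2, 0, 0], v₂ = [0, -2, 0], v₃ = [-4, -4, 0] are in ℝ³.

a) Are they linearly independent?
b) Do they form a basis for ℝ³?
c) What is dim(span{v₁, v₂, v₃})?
Not independent, not a basis, dim(span) = 2

Check whether v₃ can be written as a linear combination of v₁ and v₂.
v₃ = (-2)·v₁ + (2)·v₂ = [-4, -4, 0], so the three vectors are linearly dependent.
Thus they do not form a basis for ℝ³, and dim(span{v₁, v₂, v₃}) = 2 (spanned by v₁ and v₂).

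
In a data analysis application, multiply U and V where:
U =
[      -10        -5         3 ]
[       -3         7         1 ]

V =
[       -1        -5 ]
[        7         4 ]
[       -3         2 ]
UV =
[      -34        36 ]
[       49        45 ]

Matrix multiplication: (UV)[i][j] = sum over k of U[i][k] * V[k][j].
  (UV)[0][0] = (-10)*(-1) + (-5)*(7) + (3)*(-3) = -34
  (UV)[0][1] = (-10)*(-5) + (-5)*(4) + (3)*(2) = 36
  (UV)[1][0] = (-3)*(-1) + (7)*(7) + (1)*(-3) = 49
  (UV)[1][1] = (-3)*(-5) + (7)*(4) + (1)*(2) = 45
UV =
[      -34        36 ]
[       49        45 ]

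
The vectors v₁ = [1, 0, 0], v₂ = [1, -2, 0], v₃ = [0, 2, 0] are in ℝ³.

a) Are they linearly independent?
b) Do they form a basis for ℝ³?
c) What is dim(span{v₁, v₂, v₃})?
Not independent, not a basis, dim(span) = 2

Check whether v₃ can be written as a linear combination of v₁ and v₂.
v₃ = (1)·v₁ + (-1)·v₂ = [0, 2, 0], so the three vectors are linearly dependent.
Thus they do not form a basis for ℝ³, and dim(span{v₁, v₂, v₃}) = 2 (spanned by v₁ and v₂).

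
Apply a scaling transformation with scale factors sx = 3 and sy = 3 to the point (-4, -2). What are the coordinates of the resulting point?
(-12, -6)

Scaling matrix:
[[3, 0], [0, 3]]
Result: (-4 × 3, -2 × 3) = (-12, -6)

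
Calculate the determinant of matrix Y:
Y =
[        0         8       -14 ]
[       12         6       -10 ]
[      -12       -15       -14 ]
det(Y) = 3816

Expand along row 0 (cofactor expansion): det(Y) = a*(e*i - f*h) - b*(d*i - f*g) + c*(d*h - e*g), where the 3×3 is [[a, b, c], [d, e, f], [g, h, i]].
Minor M_00 = (6)*(-14) - (-10)*(-15) = -84 - 150 = -234.
Minor M_01 = (12)*(-14) - (-10)*(-12) = -168 - 120 = -288.
Minor M_02 = (12)*(-15) - (6)*(-12) = -180 + 72 = -108.
det(Y) = (0)*(-234) - (8)*(-288) + (-14)*(-108) = 0 + 2304 + 1512 = 3816.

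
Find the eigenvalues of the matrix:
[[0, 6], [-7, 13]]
λ = 6 and λ = 7

Characteristic equation: det(A - λI) = 0
λ² - (trace)λ + (det) = 0
λ² - (13)λ + (42) = 0
λ² - 13λ + 42 = 0
Solving: λ = 6, 7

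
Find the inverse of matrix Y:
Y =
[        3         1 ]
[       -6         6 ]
det(Y) = 24
Y⁻¹ =
[      1/4     -1/24 ]
[      1/4       1/8 ]

For a 2×2 matrix Y = [[a, b], [c, d]] with det(Y) ≠ 0, Y⁻¹ = (1/det(Y)) * [[d, -b], [-c, a]].
det(Y) = (3)*(6) - (1)*(-6) = 18 + 6 = 24.
Y⁻¹ = (1/24) * [[6, -1], [6, 3]].
Dividing each entry by 24 and reducing:
Y⁻¹ =
[      1/4     -1/24 ]
[      1/4       1/8 ]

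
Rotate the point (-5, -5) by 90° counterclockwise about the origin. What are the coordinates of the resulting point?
(5, -5)

Rotation matrix R(θ) = [[cos θ, -sin θ], [sin θ, cos θ]]; for θ = 90°:
R = [[0, -1], [1, 0]]
Result: R × [-5, -5]ᵀ = [0·-5 + (-1)·-5, 1·-5 + (0)·-5]ᵀ = (5, -5)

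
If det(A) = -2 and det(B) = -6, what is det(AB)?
12

Use the multiplicative property of determinants: det(AB) = det(A)*det(B).
det(AB) = (-2)*(-6) = 12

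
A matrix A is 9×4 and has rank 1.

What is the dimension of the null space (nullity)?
3

The rank-nullity theorem for an m×n matrix states:
rank(A) + nullity(A) = n (the number of columns).
Here n = 4 and rank(A) = 1, so nullity(A) = 4 - 1 = 3.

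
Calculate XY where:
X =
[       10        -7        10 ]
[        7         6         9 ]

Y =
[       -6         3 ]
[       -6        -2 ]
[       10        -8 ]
XY =
[       82       -36 ]
[       12       -63 ]

Matrix multiplication: (XY)[i][j] = sum over k of X[i][k] * Y[k][j].
  (XY)[0][0] = (10)*(-6) + (-7)*(-6) + (10)*(10) = 82
  (XY)[0][1] = (10)*(3) + (-7)*(-2) + (10)*(-8) = -36
  (XY)[1][0] = (7)*(-6) + (6)*(-6) + (9)*(10) = 12
  (XY)[1][1] = (7)*(3) + (6)*(-2) + (9)*(-8) = -63
XY =
[       82       -36 ]
[       12       -63 ]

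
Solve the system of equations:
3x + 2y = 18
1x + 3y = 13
x = 4, y = 3

Use elimination (row reduction):
Equation 1: 3x + 2y = 18.
Equation 2: 1x + 3y = 13.
Multiply Eq1 by 1 and Eq2 by 3: 3x + 2y = 18;  3x + 9y = 39.
Subtract: (7)y = 21, so y = 3.
Back-substitute into Eq1: 3x + 2*(3) = 18, so x = 4.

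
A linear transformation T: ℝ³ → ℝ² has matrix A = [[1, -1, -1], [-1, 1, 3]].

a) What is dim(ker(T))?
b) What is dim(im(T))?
dim(ker) = 1, dim(im) = 2

The two rows are not scalar multiples of one another (no single k satisfies row 2 = k × row 1), so they are linearly independent.
Thus rank(A) = 2.
dim(im(T)) = rank(A) = 2.
By the rank-nullity theorem applied to T: ℝ³ → ℝ², rank(A) + nullity(A) = 3 (the domain dimension), so dim(ker(T)) = 3 - 2 = 1.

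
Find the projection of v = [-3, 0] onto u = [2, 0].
[-3, 0]

The projection of v onto u is proj_u(v) = ((v·u) / (u·u)) · u.
v·u = (-3)*(2) + (0)*(0) = -6.
u·u = (2)*(2) + (0)*(0) = 4.
coefficient = -6 / 4 = -3/2.
proj_u(v) = -3/2 · [2, 0] = [-3, 0].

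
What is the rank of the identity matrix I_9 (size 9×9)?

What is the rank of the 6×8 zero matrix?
rank(I_9) = 9, rank(0) = 0

The identity I_9 has 9 columns that are the standard basis vectors e_1, …, e_9. These are linearly independent, so all 9 columns are pivots and rank(I_9) = 9.
The 6×8 zero matrix has every entry zero, so every row is the zero row and there are no pivots; rank(0) = 0.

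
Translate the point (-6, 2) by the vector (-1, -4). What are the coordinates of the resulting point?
(-7, -2)

Translation by (-1, -4):
x' = -6 + -1 = -7
y' = 2 + -4 = -2
Homogeneous matrix: [[1, 0, -1], [0, 1, -4], [0, 0, 1]]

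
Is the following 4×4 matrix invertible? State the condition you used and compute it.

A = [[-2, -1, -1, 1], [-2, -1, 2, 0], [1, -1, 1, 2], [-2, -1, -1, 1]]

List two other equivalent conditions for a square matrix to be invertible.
No, not invertible; det(A) = 0 (two rows are equal, so the rows are linearly dependent). Equivalent conditions (failing for this A): rank(A) < 4; Ax = 0 has non-trivial solutions; 0 is an eigenvalue; the columns are linearly dependent.

To check invertibility, compute det(A).
In this matrix, row 0 and the last row are identical, so one row is a scalar multiple of another and the rows are linearly dependent.
A matrix with linearly dependent rows has det = 0 and is not invertible.
Equivalent failed conditions:
- rank(A) < 4.
- Ax = 0 has non-trivial solutions.
- 0 is an eigenvalue.
- The columns are linearly dependent.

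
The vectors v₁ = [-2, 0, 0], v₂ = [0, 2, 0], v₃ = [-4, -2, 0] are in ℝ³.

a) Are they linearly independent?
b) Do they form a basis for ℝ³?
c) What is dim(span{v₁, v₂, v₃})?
Not independent, not a basis, dim(span) = 2

Check whether v₃ can be written as a linear combination of v₁ and v₂.
v₃ = (2)·v₁ + (-1)·v₂ = [-4, -2, 0], so the three vectors are linearly dependent.
Thus they do not form a basis for ℝ³, and dim(span{v₁, v₂, v₃}) = 2 (spanned by v₁ and v₂).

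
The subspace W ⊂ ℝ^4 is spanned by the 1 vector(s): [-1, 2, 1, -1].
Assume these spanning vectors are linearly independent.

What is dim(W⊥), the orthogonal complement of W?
dim(W⊥) = 3

For any subspace W of ℝ^n, dim(W) + dim(W⊥) = n (the whole-space dimension).
Here the given 1 vectors are linearly independent, so dim(W) = 1.
Thus dim(W⊥) = n - dim(W) = 4 - 1 = 3.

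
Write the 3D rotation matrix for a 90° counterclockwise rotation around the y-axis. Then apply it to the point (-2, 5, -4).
R = [[0, 0, 1], [0, 1, 0], [-1, 0, 0]]; R·(-2, 5, -4) = (-4, 5, 2)

Rotation matrix for 90° around y-axis:
cos(90°) = 0, sin(90°) = 1
R = [[0, 0, 1], [0, 1, 0], [-1, 0, 0]]
Apply to (-2, 5, -4): R·[-2, 5, -4]ᵀ = (-4, 5, 2)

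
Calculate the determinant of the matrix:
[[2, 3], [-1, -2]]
-1

For a 2×2 matrix [[a, b], [c, d]], det = ad - bc
det = (2)(-2) - (3)(-1) = -4 - -3 = -1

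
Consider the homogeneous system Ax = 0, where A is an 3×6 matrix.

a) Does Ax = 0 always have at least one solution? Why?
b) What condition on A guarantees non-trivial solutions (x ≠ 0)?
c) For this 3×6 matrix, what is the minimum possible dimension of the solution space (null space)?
a) Yes, x = 0 is always a solution. b) When A has linearly dependent columns (rank < n). c) Minimum nullity = 3.

a) x = 0 satisfies A·0 = 0, so the zero vector is always a solution.
b) Non-trivial solutions exist iff the columns of A are linearly dependent, equivalently rank(A) < n (the number of columns).
c) By rank-nullity, rank(A) + nullity(A) = n = 6. Since A has only 3 rows, rank(A) ≤ 3, so nullity(A) ≥ 6 - 3 = 3.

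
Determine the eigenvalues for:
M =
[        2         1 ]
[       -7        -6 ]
λ = -5, 1

Solve det(M - λI) = 0. For a 2×2 matrix the characteristic equation is λ² - (trace)λ + det = 0.
trace(M) = a + d = 2 - 6 = -4.
det(M) = a*d - b*c = (2)*(-6) - (1)*(-7) = -12 + 7 = -5.
Characteristic equation: λ² - (-4)λ + (-5) = 0.
Discriminant = (-4)² - 4*(-5) = 16 + 20 = 36.
λ = (-4 ± √36) / 2 = (-4 ± 6) / 2 = -5, 1.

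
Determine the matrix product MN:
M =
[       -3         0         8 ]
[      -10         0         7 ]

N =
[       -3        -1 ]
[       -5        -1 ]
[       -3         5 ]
MN =
[      -15        43 ]
[        9        45 ]

Matrix multiplication: (MN)[i][j] = sum over k of M[i][k] * N[k][j].
  (MN)[0][0] = (-3)*(-3) + (0)*(-5) + (8)*(-3) = -15
  (MN)[0][1] = (-3)*(-1) + (0)*(-1) + (8)*(5) = 43
  (MN)[1][0] = (-10)*(-3) + (0)*(-5) + (7)*(-3) = 9
  (MN)[1][1] = (-10)*(-1) + (0)*(-1) + (7)*(5) = 45
MN =
[      -15        43 ]
[        9        45 ]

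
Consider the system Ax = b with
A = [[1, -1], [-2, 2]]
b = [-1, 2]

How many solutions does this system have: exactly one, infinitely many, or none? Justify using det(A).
Infinitely many solutions

det(A) = (1)*(2) - (-1)*(-2) = 0, so A is singular (column 2 is -1 times column 1).
b = [-1, 2] = -1 * column 1 of A, so b lies in the column space of A.
A singular matrix whose right-hand side is in its column space gives a 1-parameter family of solutions — infinitely many.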